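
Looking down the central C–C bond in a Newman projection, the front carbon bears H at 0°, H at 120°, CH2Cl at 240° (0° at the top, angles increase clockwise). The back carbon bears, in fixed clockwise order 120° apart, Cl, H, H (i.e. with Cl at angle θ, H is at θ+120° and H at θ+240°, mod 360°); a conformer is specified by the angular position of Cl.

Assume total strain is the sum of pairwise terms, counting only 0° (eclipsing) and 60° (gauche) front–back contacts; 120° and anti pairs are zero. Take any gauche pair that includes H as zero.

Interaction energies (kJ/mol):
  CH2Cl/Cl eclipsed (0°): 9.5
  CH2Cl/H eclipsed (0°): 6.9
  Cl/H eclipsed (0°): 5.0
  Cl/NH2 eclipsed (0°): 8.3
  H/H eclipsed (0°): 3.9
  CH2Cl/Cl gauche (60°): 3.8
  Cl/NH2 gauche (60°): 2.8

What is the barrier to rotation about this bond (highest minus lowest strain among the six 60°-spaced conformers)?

Cl at 0° (eclipsed): H–Cl eclipsed, H–H eclipsed, CH2Cl–H eclipsed; 5.0 + 3.9 + 6.9 = 15.8 kJ/mol.
Cl at 60° (staggered): no non-H gauche contacts → 0.0 kJ/mol.
Cl at 120° (eclipsed): H–H eclipsed, H–Cl eclipsed, CH2Cl–H eclipsed; 3.9 + 5.0 + 6.9 = 15.8 kJ/mol.
Cl at 180° (staggered): CH2Cl–Cl gauche; 3.8 = 3.8 kJ/mol.
Cl at 240° (eclipsed): H–H eclipsed, H–H eclipsed, CH2Cl–Cl eclipsed; 3.9 + 3.9 + 9.5 = 17.3 kJ/mol.
Cl at 300° (staggered): CH2Cl–Cl gauche; 3.8 = 3.8 kJ/mol.
Max at 240° (17.3 kJ/mol), min at 60° (0.0 kJ/mol); barrier = 17.3 kJ/mol.

17.3 kJ/mol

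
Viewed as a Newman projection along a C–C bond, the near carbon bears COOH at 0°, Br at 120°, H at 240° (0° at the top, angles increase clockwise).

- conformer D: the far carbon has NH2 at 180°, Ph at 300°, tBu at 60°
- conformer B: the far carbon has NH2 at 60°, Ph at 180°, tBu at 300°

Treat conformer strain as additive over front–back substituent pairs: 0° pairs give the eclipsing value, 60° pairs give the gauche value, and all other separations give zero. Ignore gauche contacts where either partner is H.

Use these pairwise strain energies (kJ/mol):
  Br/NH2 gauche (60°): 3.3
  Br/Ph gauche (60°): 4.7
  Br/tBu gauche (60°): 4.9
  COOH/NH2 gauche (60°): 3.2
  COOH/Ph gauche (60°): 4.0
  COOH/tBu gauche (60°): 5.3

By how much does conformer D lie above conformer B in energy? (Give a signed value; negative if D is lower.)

D is staggered. COOH at 0° is gauche with Ph at 300° (4.0); COOH at 0° is gauche with tBu at 60° (5.3); Br at 120° is gauche with NH2 at 180° (3.3); Br at 120° is gauche with tBu at 60° (4.9). Total 17.5 kJ/mol.
B is staggered. COOH at 0° is gauche with NH2 at 60° (3.2); COOH at 0° is gauche with tBu at 300° (5.3); Br at 120° is gauche with NH2 at 60° (3.3); Br at 120° is gauche with Ph at 180° (4.7). Total 16.5 kJ/mol.
E(D) − E(B) = 17.5 − 16.5 = +1.0 kJ/mol.

+1.0 kJ/mol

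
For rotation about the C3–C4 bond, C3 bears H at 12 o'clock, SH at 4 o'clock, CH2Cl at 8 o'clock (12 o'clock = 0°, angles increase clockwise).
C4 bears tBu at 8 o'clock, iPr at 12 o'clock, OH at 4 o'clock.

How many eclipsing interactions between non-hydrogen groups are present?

2

Non-H eclipsing pairs: SH(120°)/OH(120°); CH2Cl(240°)/tBu(240°) — 2 interactions.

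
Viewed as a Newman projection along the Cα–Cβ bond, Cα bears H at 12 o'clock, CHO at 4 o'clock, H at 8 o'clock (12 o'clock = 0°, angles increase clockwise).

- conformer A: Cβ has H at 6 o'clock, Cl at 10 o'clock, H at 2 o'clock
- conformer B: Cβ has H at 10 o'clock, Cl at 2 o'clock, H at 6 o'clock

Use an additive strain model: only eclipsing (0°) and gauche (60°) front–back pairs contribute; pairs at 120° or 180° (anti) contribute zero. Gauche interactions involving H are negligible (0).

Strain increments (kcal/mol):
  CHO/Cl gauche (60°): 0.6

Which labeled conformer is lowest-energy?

A (staggered): no non-H gauche contacts → 0.0 kcal/mol.
B (staggered): CHO(120°)/Cl(60°) gauche 0.6 → 0.6 kcal/mol.
A has the lowest total (0.0 kcal/mol).

A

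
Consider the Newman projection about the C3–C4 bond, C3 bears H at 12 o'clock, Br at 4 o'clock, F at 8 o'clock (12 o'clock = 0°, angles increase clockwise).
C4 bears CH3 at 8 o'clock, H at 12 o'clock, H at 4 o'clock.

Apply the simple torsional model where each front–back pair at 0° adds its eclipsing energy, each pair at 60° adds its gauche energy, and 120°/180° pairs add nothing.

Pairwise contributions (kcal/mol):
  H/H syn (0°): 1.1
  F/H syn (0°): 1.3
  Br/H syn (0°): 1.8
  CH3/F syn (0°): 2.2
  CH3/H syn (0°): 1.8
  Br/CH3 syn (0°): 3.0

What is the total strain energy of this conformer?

5.1 kcal/mol

This conformer (eclipsed): H(0°)/H(0°) eclipsed 1.1; Br(120°)/H(120°) eclipsed 1.8; F(240°)/CH3(240°) eclipsed 2.2 → 5.1 kcal/mol.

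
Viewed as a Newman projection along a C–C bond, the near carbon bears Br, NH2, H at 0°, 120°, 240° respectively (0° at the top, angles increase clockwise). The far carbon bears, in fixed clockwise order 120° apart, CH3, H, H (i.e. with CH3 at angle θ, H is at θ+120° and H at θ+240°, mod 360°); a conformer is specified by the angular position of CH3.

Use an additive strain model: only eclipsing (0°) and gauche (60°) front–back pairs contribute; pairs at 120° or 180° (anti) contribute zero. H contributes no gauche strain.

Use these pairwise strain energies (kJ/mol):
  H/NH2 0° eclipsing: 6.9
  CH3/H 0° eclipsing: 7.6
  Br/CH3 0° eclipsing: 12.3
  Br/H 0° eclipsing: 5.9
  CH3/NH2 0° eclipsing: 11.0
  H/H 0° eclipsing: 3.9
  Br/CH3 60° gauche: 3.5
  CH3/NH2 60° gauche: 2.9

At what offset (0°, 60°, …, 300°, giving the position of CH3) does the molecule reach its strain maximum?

0°

CH3 at 0° (eclipsed): Br–CH3 eclipsed, NH2–H eclipsed, H–H eclipsed; 12.3 + 6.9 + 3.9 = 23.1 kJ/mol.
CH3 at 60° (staggered): Br–CH3 gauche, NH2–CH3 gauche; 3.5 + 2.9 = 6.4 kJ/mol.
CH3 at 120° (eclipsed): Br–H eclipsed, NH2–CH3 eclipsed, H–H eclipsed; 5.9 + 11.0 + 3.9 = 20.8 kJ/mol.
CH3 at 180° (staggered): NH2–CH3 gauche; 2.9 = 2.9 kJ/mol.
CH3 at 240° (eclipsed): Br–H eclipsed, NH2–H eclipsed, H–CH3 eclipsed; 5.9 + 6.9 + 7.6 = 20.4 kJ/mol.
CH3 at 300° (staggered): Br–CH3 gauche; 3.5 = 3.5 kJ/mol.
The maximum (23.1 kJ/mol) occurs with CH3 at 0°.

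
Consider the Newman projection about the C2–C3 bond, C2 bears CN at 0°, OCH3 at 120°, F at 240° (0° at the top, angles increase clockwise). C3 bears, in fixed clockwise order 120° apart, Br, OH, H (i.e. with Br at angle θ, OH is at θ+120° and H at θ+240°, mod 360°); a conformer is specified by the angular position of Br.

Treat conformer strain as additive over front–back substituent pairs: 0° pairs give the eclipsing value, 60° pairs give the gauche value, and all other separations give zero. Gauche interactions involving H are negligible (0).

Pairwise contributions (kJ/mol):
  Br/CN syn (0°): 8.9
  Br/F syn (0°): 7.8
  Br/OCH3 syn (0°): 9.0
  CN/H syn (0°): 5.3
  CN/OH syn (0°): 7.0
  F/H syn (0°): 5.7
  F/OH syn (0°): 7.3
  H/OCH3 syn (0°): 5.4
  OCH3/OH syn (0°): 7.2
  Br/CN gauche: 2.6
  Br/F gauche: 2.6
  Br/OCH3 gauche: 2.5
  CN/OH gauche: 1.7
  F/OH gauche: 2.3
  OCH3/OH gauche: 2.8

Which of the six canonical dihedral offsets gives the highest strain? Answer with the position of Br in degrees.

0°

Br at 0° (eclipsed): CN–Br eclipsed, OCH3–OH eclipsed, F–H eclipsed; 8.9 + 7.2 + 5.7 = 21.8 kJ/mol.
Br at 60° (staggered): CN–Br gauche, OCH3–Br gauche, OCH3–OH gauche, F–OH gauche; 2.6 + 2.5 + 2.8 + 2.3 = 10.2 kJ/mol.
Br at 120° (eclipsed): CN–H eclipsed, OCH3–Br eclipsed, F–OH eclipsed; 5.3 + 9.0 + 7.3 = 21.6 kJ/mol.
Br at 180° (staggered): CN–OH gauche, OCH3–Br gauche, F–Br gauche, F–OH gauche; 1.7 + 2.5 + 2.6 + 2.3 = 9.1 kJ/mol.
Br at 240° (eclipsed): CN–OH eclipsed, OCH3–H eclipsed, F–Br eclipsed; 7.0 + 5.4 + 7.8 = 20.2 kJ/mol.
Br at 300° (staggered): CN–Br gauche, CN–OH gauche, OCH3–OH gauche, F–Br gauche; 2.6 + 1.7 + 2.8 + 2.6 = 9.7 kJ/mol.
The maximum (21.8 kJ/mol) occurs with Br at 0°.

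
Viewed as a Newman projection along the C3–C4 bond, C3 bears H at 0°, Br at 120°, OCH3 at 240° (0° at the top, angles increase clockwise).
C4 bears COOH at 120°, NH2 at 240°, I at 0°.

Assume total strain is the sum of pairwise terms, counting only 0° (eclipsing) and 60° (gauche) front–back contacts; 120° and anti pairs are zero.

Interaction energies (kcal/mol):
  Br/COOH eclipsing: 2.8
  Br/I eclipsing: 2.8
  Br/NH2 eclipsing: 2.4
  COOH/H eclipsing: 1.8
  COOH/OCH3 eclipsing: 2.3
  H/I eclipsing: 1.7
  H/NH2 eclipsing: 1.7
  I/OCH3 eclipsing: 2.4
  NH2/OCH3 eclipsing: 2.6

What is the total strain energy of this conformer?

7.1 kcal/mol

This conformer is eclipsed. H at 0° is eclipsed with I at 0° (1.7); Br at 120° is eclipsed with COOH at 120° (2.8); OCH3 at 240° is eclipsed with NH2 at 240° (2.6). Total 7.1 kcal/mol.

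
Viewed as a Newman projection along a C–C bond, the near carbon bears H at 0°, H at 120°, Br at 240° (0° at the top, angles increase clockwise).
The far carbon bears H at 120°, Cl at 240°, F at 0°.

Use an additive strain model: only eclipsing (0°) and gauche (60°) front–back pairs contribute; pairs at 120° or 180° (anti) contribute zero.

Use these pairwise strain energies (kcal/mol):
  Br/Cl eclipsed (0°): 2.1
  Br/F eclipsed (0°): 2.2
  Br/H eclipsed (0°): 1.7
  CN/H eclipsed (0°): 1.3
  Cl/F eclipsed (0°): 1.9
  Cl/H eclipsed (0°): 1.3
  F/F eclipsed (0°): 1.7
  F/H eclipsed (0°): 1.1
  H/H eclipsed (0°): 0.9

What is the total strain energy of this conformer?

4.1 kcal/mol

This conformer is eclipsed. H at 0° is eclipsed with F at 0° (1.1); H at 120° is eclipsed with H at 120° (0.9); Br at 240° is eclipsed with Cl at 240° (2.1). Total 4.1 kcal/mol.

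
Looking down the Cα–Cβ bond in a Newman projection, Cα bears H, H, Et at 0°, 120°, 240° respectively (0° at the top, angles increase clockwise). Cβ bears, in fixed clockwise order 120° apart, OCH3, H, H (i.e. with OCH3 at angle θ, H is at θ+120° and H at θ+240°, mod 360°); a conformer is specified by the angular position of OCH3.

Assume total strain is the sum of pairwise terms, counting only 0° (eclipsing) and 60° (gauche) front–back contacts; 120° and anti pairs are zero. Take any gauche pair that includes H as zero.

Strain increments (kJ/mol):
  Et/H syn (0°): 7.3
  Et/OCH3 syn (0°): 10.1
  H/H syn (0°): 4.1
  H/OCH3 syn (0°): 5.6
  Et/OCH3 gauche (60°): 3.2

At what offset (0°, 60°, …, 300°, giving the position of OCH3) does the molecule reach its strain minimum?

60°

OCH3 at 0° (eclipsed): H(0°)/OCH3(0°) eclipsed 5.6; H(120°)/H(120°) eclipsed 4.1; Et(240°)/H(240°) eclipsed 7.3 → 17.0 kJ/mol.
OCH3 at 60° (staggered): no non-H gauche contacts → 0.0 kJ/mol.
OCH3 at 120° (eclipsed): H(0°)/H(0°) eclipsed 4.1; H(120°)/OCH3(120°) eclipsed 5.6; Et(240°)/H(240°) eclipsed 7.3 → 17.0 kJ/mol.
OCH3 at 180° (staggered): Et(240°)/OCH3(180°) gauche 3.2 → 3.2 kJ/mol.
OCH3 at 240° (eclipsed): H(0°)/H(0°) eclipsed 4.1; H(120°)/H(120°) eclipsed 4.1; Et(240°)/OCH3(240°) eclipsed 10.1 → 18.3 kJ/mol.
OCH3 at 300° (staggered): Et(240°)/OCH3(300°) gauche 3.2 → 3.2 kJ/mol.
The minimum (0.0 kJ/mol) occurs with OCH3 at 60°.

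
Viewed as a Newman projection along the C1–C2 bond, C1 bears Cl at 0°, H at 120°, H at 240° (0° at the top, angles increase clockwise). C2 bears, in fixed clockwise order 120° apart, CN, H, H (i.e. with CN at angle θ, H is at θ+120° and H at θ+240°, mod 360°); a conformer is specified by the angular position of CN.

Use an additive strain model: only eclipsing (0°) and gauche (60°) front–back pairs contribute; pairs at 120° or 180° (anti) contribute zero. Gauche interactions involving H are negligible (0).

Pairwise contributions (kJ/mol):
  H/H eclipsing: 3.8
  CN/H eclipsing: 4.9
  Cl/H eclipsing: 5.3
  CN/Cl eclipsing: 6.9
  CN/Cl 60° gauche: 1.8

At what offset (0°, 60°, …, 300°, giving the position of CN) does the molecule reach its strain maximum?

0°

CN at 0° (eclipsed): Cl(0°)/CN(0°) eclipsed 6.9; H(120°)/H(120°) eclipsed 3.8; H(240°)/H(240°) eclipsed 3.8 → 14.5 kJ/mol.
CN at 60° (staggered): Cl(0°)/CN(60°) gauche 1.8 → 1.8 kJ/mol.
CN at 120° (eclipsed): Cl(0°)/H(0°) eclipsed 5.3; H(120°)/CN(120°) eclipsed 4.9; H(240°)/H(240°) eclipsed 3.8 → 14.0 kJ/mol.
CN at 180° (staggered): no non-H gauche contacts → 0.0 kJ/mol.
CN at 240° (eclipsed): Cl(0°)/H(0°) eclipsed 5.3; H(120°)/H(120°) eclipsed 3.8; H(240°)/CN(240°) eclipsed 4.9 → 14.0 kJ/mol.
CN at 300° (staggered): Cl(0°)/CN(300°) gauche 1.8 → 1.8 kJ/mol.
The maximum (14.5 kJ/mol) occurs with CN at 0°.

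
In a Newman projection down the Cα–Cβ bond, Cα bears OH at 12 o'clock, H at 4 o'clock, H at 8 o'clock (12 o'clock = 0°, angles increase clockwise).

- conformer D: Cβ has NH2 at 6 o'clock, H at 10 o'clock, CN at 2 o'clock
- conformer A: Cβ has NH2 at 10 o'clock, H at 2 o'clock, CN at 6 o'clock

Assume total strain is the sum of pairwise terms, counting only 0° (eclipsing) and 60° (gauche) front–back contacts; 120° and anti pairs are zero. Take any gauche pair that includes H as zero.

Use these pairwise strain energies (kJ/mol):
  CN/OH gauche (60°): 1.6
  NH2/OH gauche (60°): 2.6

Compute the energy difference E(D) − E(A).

-1.0 kJ/mol

D (staggered): OH(0°)/CN(60°) gauche 1.6 → 1.6 kJ/mol.
A (staggered): OH(0°)/NH2(300°) gauche 2.6 → 2.6 kJ/mol.
E(D) − E(A) = 1.6 − 2.6 = -1.0 kJ/mol.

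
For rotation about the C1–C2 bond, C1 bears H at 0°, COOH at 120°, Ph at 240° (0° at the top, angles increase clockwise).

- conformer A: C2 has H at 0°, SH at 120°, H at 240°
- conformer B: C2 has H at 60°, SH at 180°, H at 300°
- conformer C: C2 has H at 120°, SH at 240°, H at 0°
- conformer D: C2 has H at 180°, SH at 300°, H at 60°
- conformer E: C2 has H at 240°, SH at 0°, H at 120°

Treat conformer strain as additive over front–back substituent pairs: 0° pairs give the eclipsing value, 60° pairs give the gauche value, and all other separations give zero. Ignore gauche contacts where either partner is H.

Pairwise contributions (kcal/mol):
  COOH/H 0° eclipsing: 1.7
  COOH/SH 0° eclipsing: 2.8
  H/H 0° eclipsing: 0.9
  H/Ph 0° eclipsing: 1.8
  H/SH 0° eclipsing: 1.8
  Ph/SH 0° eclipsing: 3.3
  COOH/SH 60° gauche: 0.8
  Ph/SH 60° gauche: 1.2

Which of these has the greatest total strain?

C

A (eclipsed): H(0°)/H(0°) eclipsed 0.9; COOH(120°)/SH(120°) eclipsed 2.8; Ph(240°)/H(240°) eclipsed 1.8 → 5.5 kcal/mol.
B (staggered): COOH(120°)/SH(180°) gauche 0.8; Ph(240°)/SH(180°) gauche 1.2 → 2.0 kcal/mol.
C (eclipsed): H(0°)/H(0°) eclipsed 0.9; COOH(120°)/H(120°) eclipsed 1.7; Ph(240°)/SH(240°) eclipsed 3.3 → 5.9 kcal/mol.
D (staggered): Ph(240°)/SH(300°) gauche 1.2 → 1.2 kcal/mol.
E (eclipsed): H(0°)/SH(0°) eclipsed 1.8; COOH(120°)/H(120°) eclipsed 1.7; Ph(240°)/H(240°) eclipsed 1.8 → 5.3 kcal/mol.
C has the highest total (5.9 kcal/mol).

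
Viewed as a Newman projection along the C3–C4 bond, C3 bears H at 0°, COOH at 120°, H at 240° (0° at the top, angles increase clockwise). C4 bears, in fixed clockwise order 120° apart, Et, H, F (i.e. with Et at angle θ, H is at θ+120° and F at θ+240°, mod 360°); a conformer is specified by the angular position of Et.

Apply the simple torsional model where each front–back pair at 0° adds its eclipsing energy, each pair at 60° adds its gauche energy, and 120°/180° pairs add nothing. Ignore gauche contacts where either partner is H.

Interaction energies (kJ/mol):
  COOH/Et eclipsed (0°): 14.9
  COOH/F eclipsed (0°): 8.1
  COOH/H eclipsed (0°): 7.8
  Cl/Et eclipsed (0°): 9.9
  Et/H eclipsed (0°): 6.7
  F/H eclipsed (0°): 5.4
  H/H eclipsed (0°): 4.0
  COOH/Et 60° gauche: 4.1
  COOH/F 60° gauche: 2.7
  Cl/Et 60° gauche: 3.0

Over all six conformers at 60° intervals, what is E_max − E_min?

21.6 kJ/mol

Et at 0° is eclipsed. H at 0° is eclipsed with Et at 0° (6.7); COOH at 120° is eclipsed with H at 120° (7.8); H at 240° is eclipsed with F at 240° (5.4). Total 19.9 kJ/mol.
Et at 60° is staggered. COOH at 120° is gauche with Et at 60° (4.1). Total 4.1 kJ/mol.
Et at 120° is eclipsed. H at 0° is eclipsed with F at 0° (5.4); COOH at 120° is eclipsed with Et at 120° (14.9); H at 240° is eclipsed with H at 240° (4.0). Total 24.3 kJ/mol.
Et at 180° is staggered. COOH at 120° is gauche with Et at 180° (4.1); COOH at 120° is gauche with F at 60° (2.7). Total 6.8 kJ/mol.
Et at 240° is eclipsed. H at 0° is eclipsed with H at 0° (4.0); COOH at 120° is eclipsed with F at 120° (8.1); H at 240° is eclipsed with Et at 240° (6.7). Total 18.8 kJ/mol.
Et at 300° is staggered. COOH at 120° is gauche with F at 180° (2.7). Total 2.7 kJ/mol.
Max at 120° (24.3 kJ/mol), min at 300° (2.7 kJ/mol); barrier = 21.6 kJ/mol.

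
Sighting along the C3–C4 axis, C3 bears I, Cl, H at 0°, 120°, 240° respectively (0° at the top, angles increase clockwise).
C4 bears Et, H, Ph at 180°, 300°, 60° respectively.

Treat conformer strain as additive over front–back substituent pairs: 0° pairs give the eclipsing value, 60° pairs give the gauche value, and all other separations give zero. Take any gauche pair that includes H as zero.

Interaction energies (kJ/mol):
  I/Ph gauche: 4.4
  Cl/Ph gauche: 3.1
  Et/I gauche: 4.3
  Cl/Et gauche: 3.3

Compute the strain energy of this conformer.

10.8 kJ/mol

This conformer (staggered): I–Ph gauche, Cl–Et gauche, Cl–Ph gauche; 4.4 + 3.3 + 3.1 = 10.8 kJ/mol.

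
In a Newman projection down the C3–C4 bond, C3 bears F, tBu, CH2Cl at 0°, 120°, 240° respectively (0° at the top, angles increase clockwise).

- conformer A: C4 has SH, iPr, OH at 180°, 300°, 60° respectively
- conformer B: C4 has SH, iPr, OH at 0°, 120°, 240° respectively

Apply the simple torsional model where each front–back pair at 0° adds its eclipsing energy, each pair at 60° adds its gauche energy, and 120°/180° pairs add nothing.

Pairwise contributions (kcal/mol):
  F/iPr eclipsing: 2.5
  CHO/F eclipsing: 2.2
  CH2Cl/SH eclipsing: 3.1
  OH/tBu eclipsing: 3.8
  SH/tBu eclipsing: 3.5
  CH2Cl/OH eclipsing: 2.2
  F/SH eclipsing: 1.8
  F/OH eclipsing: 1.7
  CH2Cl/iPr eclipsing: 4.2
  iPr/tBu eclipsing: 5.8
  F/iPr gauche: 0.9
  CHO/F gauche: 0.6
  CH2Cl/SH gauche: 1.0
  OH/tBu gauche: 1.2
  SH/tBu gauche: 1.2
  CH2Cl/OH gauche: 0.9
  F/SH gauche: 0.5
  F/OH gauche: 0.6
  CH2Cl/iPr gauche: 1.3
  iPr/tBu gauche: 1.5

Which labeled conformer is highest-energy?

B

A (staggered): F–iPr gauche, F–OH gauche, tBu–SH gauche, tBu–OH gauche, CH2Cl–SH gauche, CH2Cl–iPr gauche; 0.9 + 0.6 + 1.2 + 1.2 + 1.0 + 1.3 = 6.2 kcal/mol.
B (eclipsed): F–SH eclipsed, tBu–iPr eclipsed, CH2Cl–OH eclipsed; 1.8 + 5.8 + 2.2 = 9.8 kcal/mol.
B has the highest total (9.8 kcal/mol).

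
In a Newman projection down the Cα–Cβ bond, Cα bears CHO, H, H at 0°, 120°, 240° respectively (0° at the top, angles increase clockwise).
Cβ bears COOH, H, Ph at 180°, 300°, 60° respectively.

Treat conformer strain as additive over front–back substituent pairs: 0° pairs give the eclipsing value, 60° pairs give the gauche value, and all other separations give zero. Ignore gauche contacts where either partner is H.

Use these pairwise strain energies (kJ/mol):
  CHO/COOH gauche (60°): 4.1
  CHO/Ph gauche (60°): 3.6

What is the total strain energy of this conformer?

3.6 kJ/mol

This conformer (staggered): CHO–Ph gauche; 3.6 = 3.6 kJ/mol.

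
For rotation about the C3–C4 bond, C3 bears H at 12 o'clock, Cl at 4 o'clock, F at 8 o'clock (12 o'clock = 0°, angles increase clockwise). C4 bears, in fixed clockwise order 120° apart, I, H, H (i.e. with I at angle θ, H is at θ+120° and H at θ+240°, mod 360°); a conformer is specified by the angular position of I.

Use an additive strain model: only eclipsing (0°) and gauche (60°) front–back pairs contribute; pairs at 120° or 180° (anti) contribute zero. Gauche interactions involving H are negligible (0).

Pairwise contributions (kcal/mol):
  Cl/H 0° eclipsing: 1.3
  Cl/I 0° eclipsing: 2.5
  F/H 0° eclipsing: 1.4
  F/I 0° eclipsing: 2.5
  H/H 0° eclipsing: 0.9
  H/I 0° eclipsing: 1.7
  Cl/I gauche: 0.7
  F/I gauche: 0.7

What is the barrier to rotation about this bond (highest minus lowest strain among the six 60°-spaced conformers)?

4.1 kcal/mol

I at 0° (eclipsed): H(0°)/I(0°) eclipsed 1.7; Cl(120°)/H(120°) eclipsed 1.3; F(240°)/H(240°) eclipsed 1.4 → 4.4 kcal/mol.
I at 60° (staggered): Cl(120°)/I(60°) gauche 0.7 → 0.7 kcal/mol.
I at 120° (eclipsed): H(0°)/H(0°) eclipsed 0.9; Cl(120°)/I(120°) eclipsed 2.5; F(240°)/H(240°) eclipsed 1.4 → 4.8 kcal/mol.
I at 180° (staggered): Cl(120°)/I(180°) gauche 0.7; F(240°)/I(180°) gauche 0.7 → 1.4 kcal/mol.
I at 240° (eclipsed): H(0°)/H(0°) eclipsed 0.9; Cl(120°)/H(120°) eclipsed 1.3; F(240°)/I(240°) eclipsed 2.5 → 4.7 kcal/mol.
I at 300° (staggered): F(240°)/I(300°) gauche 0.7 → 0.7 kcal/mol.
Max at 120° (4.8 kcal/mol), min at 60° (0.7 kcal/mol); barrier = 4.1 kcal/mol.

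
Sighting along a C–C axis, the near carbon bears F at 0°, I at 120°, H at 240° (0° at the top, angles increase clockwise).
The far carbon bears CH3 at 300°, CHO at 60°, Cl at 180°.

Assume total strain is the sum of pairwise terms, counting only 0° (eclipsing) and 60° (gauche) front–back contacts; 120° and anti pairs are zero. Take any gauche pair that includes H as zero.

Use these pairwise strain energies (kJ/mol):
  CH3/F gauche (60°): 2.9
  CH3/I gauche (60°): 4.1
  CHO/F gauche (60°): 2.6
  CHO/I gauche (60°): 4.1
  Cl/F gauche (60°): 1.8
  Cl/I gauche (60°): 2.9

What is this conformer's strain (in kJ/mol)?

This conformer (staggered): F(0°)/CH3(300°) gauche 2.9; F(0°)/CHO(60°) gauche 2.6; I(120°)/CHO(60°) gauche 4.1; I(120°)/Cl(180°) gauche 2.9 → 12.5 kJ/mol.

12.5 kJ/mol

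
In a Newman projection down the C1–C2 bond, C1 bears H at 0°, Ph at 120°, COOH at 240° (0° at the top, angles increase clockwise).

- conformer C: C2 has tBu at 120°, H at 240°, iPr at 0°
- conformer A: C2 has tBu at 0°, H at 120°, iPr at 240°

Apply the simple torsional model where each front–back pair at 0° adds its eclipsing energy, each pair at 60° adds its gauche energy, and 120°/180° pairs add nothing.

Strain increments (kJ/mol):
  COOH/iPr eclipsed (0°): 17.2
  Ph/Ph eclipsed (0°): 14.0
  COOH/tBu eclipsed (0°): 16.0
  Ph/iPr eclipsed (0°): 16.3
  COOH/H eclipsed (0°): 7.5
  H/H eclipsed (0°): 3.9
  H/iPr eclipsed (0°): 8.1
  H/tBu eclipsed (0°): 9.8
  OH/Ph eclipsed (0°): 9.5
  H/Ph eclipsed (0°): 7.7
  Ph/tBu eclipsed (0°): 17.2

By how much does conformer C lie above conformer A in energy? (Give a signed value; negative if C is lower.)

C (eclipsed): H–iPr eclipsed, Ph–tBu eclipsed, COOH–H eclipsed; 8.1 + 17.2 + 7.5 = 32.8 kJ/mol.
A (eclipsed): H–tBu eclipsed, Ph–H eclipsed, COOH–iPr eclipsed; 9.8 + 7.7 + 17.2 = 34.7 kJ/mol.
E(C) − E(A) = 32.8 − 34.7 = -1.9 kJ/mol.

-1.9 kJ/mol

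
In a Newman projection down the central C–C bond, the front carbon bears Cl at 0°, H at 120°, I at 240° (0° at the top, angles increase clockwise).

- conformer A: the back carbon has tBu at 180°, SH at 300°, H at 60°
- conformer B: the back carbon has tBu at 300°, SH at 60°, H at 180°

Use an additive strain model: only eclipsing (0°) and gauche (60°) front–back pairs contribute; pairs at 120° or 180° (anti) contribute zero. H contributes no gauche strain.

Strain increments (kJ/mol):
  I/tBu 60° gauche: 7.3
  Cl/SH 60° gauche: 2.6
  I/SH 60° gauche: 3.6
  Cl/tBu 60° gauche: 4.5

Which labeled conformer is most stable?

A

A (staggered): Cl–SH gauche, I–tBu gauche, I–SH gauche; 2.6 + 7.3 + 3.6 = 13.5 kJ/mol.
B (staggered): Cl–tBu gauche, Cl–SH gauche, I–tBu gauche; 4.5 + 2.6 + 7.3 = 14.4 kJ/mol.
A has the lowest total (13.5 kJ/mol).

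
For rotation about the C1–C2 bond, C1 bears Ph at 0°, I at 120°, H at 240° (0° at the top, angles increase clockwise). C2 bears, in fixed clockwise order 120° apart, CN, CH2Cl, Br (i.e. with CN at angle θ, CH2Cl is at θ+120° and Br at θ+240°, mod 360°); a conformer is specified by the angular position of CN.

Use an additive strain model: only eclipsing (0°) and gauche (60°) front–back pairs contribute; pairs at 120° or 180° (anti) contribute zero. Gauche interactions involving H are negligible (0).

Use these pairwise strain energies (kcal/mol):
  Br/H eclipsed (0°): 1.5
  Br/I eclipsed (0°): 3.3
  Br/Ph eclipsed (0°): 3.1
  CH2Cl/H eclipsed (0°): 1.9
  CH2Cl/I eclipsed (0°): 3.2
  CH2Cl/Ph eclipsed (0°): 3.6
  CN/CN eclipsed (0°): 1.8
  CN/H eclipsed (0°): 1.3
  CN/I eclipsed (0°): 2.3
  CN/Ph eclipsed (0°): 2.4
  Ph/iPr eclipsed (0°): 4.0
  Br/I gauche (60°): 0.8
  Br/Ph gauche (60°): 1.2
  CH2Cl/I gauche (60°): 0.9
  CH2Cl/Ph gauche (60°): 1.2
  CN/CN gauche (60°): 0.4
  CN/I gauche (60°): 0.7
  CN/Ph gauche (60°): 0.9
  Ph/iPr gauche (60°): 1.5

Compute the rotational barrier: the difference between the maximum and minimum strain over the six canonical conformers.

4.5 kcal/mol

CN at 0° is eclipsed. Ph at 0° is eclipsed with CN at 0° (2.4); I at 120° is eclipsed with CH2Cl at 120° (3.2); H at 240° is eclipsed with Br at 240° (1.5). Total 7.1 kcal/mol.
CN at 60° is staggered. Ph at 0° is gauche with CN at 60° (0.9); Ph at 0° is gauche with Br at 300° (1.2); I at 120° is gauche with CN at 60° (0.7); I at 120° is gauche with CH2Cl at 180° (0.9). Total 3.7 kcal/mol.
CN at 120° is eclipsed. Ph at 0° is eclipsed with Br at 0° (3.1); I at 120° is eclipsed with CN at 120° (2.3); H at 240° is eclipsed with CH2Cl at 240° (1.9). Total 7.3 kcal/mol.
CN at 180° is staggered. Ph at 0° is gauche with CH2Cl at 300° (1.2); Ph at 0° is gauche with Br at 60° (1.2); I at 120° is gauche with CN at 180° (0.7); I at 120° is gauche with Br at 60° (0.8). Total 3.9 kcal/mol.
CN at 240° is eclipsed. Ph at 0° is eclipsed with CH2Cl at 0° (3.6); I at 120° is eclipsed with Br at 120° (3.3); H at 240° is eclipsed with CN at 240° (1.3). Total 8.2 kcal/mol.
CN at 300° is staggered. Ph at 0° is gauche with CN at 300° (0.9); Ph at 0° is gauche with CH2Cl at 60° (1.2); I at 120° is gauche with CH2Cl at 60° (0.9); I at 120° is gauche with Br at 180° (0.8). Total 3.8 kcal/mol.
Max at 240° (8.2 kcal/mol), min at 60° (3.7 kcal/mol); barrier = 4.5 kcal/mol.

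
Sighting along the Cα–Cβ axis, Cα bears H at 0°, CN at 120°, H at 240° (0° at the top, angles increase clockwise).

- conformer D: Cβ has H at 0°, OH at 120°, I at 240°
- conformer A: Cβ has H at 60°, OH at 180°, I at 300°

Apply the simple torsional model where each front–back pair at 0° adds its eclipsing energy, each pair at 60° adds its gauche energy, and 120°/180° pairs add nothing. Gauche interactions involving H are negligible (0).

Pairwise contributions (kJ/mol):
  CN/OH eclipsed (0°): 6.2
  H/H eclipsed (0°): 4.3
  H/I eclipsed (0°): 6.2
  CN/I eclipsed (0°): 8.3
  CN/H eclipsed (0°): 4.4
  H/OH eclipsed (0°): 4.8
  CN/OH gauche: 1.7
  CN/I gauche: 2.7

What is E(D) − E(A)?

+15.0 kJ/mol

D (eclipsed): H–H eclipsed, CN–OH eclipsed, H–I eclipsed; 4.3 + 6.2 + 6.2 = 16.7 kJ/mol.
A (staggered): CN–OH gauche; 1.7 = 1.7 kJ/mol.
E(D) − E(A) = 16.7 − 1.7 = +15.0 kJ/mol.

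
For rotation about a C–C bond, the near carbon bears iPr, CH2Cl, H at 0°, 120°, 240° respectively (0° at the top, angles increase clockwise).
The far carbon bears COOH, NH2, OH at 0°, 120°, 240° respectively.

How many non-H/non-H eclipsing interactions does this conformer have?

Non-H eclipsing pairs: iPr(0°)/COOH(0°); CH2Cl(120°)/NH2(120°) — 2 interactions.

2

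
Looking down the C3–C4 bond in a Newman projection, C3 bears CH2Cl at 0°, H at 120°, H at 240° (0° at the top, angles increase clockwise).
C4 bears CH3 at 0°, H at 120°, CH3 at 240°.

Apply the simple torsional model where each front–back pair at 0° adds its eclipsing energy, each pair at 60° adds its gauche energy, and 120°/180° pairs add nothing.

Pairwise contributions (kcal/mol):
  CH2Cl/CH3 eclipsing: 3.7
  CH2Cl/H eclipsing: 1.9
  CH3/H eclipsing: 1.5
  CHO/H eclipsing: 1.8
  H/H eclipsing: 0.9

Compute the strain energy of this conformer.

6.1 kcal/mol

This conformer is eclipsed. CH2Cl at 0° is eclipsed with CH3 at 0° (3.7); H at 120° is eclipsed with H at 120° (0.9); H at 240° is eclipsed with CH3 at 240° (1.5). Total 6.1 kcal/mol.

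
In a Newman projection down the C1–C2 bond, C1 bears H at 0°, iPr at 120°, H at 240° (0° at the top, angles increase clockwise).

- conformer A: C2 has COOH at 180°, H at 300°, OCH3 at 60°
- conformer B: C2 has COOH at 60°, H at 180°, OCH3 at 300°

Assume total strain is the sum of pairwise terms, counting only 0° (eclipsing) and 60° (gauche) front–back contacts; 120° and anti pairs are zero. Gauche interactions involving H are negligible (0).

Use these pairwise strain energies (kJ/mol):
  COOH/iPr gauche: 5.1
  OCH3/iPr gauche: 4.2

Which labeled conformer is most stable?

B

A is staggered. iPr at 120° is gauche with COOH at 180° (5.1); iPr at 120° is gauche with OCH3 at 60° (4.2). Total 9.3 kJ/mol.
B is staggered. iPr at 120° is gauche with COOH at 60° (5.1). Total 5.1 kJ/mol.
B has the lowest total (5.1 kJ/mol).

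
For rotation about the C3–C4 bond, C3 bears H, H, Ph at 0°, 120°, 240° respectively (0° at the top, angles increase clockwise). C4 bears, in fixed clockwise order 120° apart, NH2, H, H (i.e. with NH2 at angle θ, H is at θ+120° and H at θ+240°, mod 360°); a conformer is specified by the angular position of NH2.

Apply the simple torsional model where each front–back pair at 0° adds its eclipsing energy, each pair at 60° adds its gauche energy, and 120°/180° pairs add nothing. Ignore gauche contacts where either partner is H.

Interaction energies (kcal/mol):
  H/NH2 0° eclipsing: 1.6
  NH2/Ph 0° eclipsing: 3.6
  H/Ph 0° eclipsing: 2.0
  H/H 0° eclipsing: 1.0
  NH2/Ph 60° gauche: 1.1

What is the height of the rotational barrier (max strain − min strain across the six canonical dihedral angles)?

NH2 at 0° is eclipsed. H at 0° is eclipsed with NH2 at 0° (1.6); H at 120° is eclipsed with H at 120° (1.0); Ph at 240° is eclipsed with H at 240° (2.0). Total 4.6 kcal/mol.
NH2 at 60° (staggered): no non-H gauche contacts → 0.0 kcal/mol.
NH2 at 120° is eclipsed. H at 0° is eclipsed with H at 0° (1.0); H at 120° is eclipsed with NH2 at 120° (1.6); Ph at 240° is eclipsed with H at 240° (2.0). Total 4.6 kcal/mol.
NH2 at 180° is staggered. Ph at 240° is gauche with NH2 at 180° (1.1). Total 1.1 kcal/mol.
NH2 at 240° is eclipsed. H at 0° is eclipsed with H at 0° (1.0); H at 120° is eclipsed with H at 120° (1.0); Ph at 240° is eclipsed with NH2 at 240° (3.6). Total 5.6 kcal/mol.
NH2 at 300° is staggered. Ph at 240° is gauche with NH2 at 300° (1.1). Total 1.1 kcal/mol.
Max at 240° (5.6 kcal/mol), min at 60° (0.0 kcal/mol); barrier = 5.6 kcal/mol.

5.6 kcal/mol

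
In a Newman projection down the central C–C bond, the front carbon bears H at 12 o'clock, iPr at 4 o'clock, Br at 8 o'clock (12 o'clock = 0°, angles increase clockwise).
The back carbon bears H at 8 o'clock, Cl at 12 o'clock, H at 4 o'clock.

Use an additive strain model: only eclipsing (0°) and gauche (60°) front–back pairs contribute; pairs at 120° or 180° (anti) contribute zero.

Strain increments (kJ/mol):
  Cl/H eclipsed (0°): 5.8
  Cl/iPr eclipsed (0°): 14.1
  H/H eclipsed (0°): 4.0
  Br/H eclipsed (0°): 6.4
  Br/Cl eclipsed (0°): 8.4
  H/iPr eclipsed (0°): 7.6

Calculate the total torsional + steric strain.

This conformer (eclipsed): H–Cl eclipsed, iPr–H eclipsed, Br–H eclipsed; 5.8 + 7.6 + 6.4 = 19.8 kJ/mol.

19.8 kJ/mol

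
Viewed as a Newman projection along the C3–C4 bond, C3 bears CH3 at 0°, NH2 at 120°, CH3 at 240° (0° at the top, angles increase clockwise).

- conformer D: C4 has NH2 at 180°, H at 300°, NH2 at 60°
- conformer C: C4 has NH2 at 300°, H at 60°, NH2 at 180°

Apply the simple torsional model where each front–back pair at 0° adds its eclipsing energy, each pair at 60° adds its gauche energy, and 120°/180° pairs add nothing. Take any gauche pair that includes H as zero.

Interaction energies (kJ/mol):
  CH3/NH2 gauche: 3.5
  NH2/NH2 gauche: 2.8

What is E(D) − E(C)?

-0.7 kJ/mol

D (staggered): CH3(0°)/NH2(60°) gauche 3.5; NH2(120°)/NH2(180°) gauche 2.8; NH2(120°)/NH2(60°) gauche 2.8; CH3(240°)/NH2(180°) gauche 3.5 → 12.6 kJ/mol.
C (staggered): CH3(0°)/NH2(300°) gauche 3.5; NH2(120°)/NH2(180°) gauche 2.8; CH3(240°)/NH2(300°) gauche 3.5; CH3(240°)/NH2(180°) gauche 3.5 → 13.3 kJ/mol.
E(D) − E(C) = 12.6 − 13.3 = -0.7 kJ/mol.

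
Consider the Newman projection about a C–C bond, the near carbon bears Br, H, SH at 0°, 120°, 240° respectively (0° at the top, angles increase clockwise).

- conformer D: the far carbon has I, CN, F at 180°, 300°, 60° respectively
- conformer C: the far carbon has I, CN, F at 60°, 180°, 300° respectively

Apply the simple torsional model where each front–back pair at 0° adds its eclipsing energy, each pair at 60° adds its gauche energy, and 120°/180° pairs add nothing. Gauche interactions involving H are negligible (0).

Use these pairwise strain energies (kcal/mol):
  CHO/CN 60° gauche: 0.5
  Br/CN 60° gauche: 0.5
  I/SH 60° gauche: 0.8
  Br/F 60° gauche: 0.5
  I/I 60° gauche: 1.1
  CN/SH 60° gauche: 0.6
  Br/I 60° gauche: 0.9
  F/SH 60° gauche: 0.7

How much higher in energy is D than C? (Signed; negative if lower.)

-0.3 kcal/mol

D is staggered. Br at 0° is gauche with CN at 300° (0.5); Br at 0° is gauche with F at 60° (0.5); SH at 240° is gauche with I at 180° (0.8); SH at 240° is gauche with CN at 300° (0.6). Total 2.4 kcal/mol.
C is staggered. Br at 0° is gauche with I at 60° (0.9); Br at 0° is gauche with F at 300° (0.5); SH at 240° is gauche with CN at 180° (0.6); SH at 240° is gauche with F at 300° (0.7). Total 2.7 kcal/mol.
E(D) − E(C) = 2.4 − 2.7 = -0.3 kcal/mol.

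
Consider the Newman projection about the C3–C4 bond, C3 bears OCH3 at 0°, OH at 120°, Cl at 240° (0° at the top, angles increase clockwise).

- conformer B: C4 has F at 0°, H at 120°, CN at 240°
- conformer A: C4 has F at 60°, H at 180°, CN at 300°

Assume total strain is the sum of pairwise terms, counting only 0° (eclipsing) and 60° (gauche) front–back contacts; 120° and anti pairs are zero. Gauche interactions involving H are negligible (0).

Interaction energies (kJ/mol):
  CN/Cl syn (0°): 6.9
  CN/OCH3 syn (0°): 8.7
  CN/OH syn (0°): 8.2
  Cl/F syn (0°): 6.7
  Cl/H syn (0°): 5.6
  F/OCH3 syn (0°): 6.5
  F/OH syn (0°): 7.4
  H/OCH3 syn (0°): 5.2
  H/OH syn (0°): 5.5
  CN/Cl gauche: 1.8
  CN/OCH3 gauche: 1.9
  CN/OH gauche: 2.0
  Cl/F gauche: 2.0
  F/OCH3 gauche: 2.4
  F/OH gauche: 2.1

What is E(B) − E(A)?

+10.7 kJ/mol

B (eclipsed): OCH3(0°)/F(0°) eclipsed 6.5; OH(120°)/H(120°) eclipsed 5.5; Cl(240°)/CN(240°) eclipsed 6.9 → 18.9 kJ/mol.
A (staggered): OCH3(0°)/F(60°) gauche 2.4; OCH3(0°)/CN(300°) gauche 1.9; OH(120°)/F(60°) gauche 2.1; Cl(240°)/CN(300°) gauche 1.8 → 8.2 kJ/mol.
E(B) − E(A) = 18.9 − 8.2 = +10.7 kJ/mol.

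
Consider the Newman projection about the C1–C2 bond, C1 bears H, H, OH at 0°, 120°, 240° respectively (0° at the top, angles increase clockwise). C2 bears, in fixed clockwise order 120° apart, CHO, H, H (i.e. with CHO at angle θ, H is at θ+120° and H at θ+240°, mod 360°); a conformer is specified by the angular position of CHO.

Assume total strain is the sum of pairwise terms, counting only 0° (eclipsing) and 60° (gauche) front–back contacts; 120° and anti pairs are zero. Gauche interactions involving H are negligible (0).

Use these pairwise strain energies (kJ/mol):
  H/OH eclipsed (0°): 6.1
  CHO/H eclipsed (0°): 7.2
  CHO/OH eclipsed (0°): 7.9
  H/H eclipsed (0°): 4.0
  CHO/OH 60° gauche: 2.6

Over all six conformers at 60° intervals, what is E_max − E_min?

CHO at 0° (eclipsed): H(0°)/CHO(0°) eclipsed 7.2; H(120°)/H(120°) eclipsed 4.0; OH(240°)/H(240°) eclipsed 6.1 → 17.3 kJ/mol.
CHO at 60° (staggered): no non-H gauche contacts → 0.0 kJ/mol.
CHO at 120° (eclipsed): H(0°)/H(0°) eclipsed 4.0; H(120°)/CHO(120°) eclipsed 7.2; OH(240°)/H(240°) eclipsed 6.1 → 17.3 kJ/mol.
CHO at 180° (staggered): OH(240°)/CHO(180°) gauche 2.6 → 2.6 kJ/mol.
CHO at 240° (eclipsed): H(0°)/H(0°) eclipsed 4.0; H(120°)/H(120°) eclipsed 4.0; OH(240°)/CHO(240°) eclipsed 7.9 → 15.9 kJ/mol.
CHO at 300° (staggered): OH(240°)/CHO(300°) gauche 2.6 → 2.6 kJ/mol.
Max at 0° (17.3 kJ/mol), min at 60° (0.0 kJ/mol); barrier = 17.3 kJ/mol.

17.3 kJ/mol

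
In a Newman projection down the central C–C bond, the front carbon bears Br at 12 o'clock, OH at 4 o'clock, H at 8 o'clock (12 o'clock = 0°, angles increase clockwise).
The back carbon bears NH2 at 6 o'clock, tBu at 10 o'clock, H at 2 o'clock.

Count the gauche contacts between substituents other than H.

Non-H gauche pairs: Br(0°)/tBu(300°); OH(120°)/NH2(180°) — 2 interactions.

2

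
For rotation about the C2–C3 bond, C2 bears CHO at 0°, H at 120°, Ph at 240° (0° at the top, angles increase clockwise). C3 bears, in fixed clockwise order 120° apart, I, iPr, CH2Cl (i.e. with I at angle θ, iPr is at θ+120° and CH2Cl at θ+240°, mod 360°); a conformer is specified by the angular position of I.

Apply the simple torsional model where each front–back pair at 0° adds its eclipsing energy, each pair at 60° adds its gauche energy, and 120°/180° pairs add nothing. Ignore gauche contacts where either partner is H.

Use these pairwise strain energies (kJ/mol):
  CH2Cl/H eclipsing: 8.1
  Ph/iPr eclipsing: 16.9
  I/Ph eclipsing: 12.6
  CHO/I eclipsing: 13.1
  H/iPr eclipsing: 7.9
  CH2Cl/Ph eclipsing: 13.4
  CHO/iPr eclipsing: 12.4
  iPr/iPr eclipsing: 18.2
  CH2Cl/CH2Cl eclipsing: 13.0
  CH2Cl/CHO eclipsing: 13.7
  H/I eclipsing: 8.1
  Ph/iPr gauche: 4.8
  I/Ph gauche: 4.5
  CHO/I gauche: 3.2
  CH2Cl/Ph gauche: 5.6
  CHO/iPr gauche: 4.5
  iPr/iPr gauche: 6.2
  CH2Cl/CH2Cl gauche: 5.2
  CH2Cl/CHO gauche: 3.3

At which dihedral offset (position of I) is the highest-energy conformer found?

I at 0° is eclipsed. CHO at 0° is eclipsed with I at 0° (13.1); H at 120° is eclipsed with iPr at 120° (7.9); Ph at 240° is eclipsed with CH2Cl at 240° (13.4). Total 34.4 kJ/mol.
I at 60° is staggered. CHO at 0° is gauche with I at 60° (3.2); CHO at 0° is gauche with CH2Cl at 300° (3.3); Ph at 240° is gauche with iPr at 180° (4.8); Ph at 240° is gauche with CH2Cl at 300° (5.6). Total 16.9 kJ/mol.
I at 120° is eclipsed. CHO at 0° is eclipsed with CH2Cl at 0° (13.7); H at 120° is eclipsed with I at 120° (8.1); Ph at 240° is eclipsed with iPr at 240° (16.9). Total 38.7 kJ/mol.
I at 180° is staggered. CHO at 0° is gauche with iPr at 300° (4.5); CHO at 0° is gauche with CH2Cl at 60° (3.3); Ph at 240° is gauche with I at 180° (4.5); Ph at 240° is gauche with iPr at 300° (4.8). Total 17.1 kJ/mol.
I at 240° is eclipsed. CHO at 0° is eclipsed with iPr at 0° (12.4); H at 120° is eclipsed with CH2Cl at 120° (8.1); Ph at 240° is eclipsed with I at 240° (12.6). Total 33.1 kJ/mol.
I at 300° is staggered. CHO at 0° is gauche with I at 300° (3.2); CHO at 0° is gauche with iPr at 60° (4.5); Ph at 240° is gauche with I at 300° (4.5); Ph at 240° is gauche with CH2Cl at 180° (5.6). Total 17.8 kJ/mol.
The maximum (38.7 kJ/mol) occurs with I at 120°.

120°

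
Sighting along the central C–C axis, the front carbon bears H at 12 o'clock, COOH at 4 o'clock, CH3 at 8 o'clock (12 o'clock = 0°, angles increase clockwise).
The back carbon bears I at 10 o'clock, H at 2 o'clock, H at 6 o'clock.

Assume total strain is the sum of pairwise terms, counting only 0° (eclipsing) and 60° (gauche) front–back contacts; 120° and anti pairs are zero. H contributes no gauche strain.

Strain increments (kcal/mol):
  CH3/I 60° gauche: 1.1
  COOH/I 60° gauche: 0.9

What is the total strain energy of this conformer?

This conformer (staggered): CH3–I gauche; 1.1 = 1.1 kcal/mol.

1.1 kcal/mol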